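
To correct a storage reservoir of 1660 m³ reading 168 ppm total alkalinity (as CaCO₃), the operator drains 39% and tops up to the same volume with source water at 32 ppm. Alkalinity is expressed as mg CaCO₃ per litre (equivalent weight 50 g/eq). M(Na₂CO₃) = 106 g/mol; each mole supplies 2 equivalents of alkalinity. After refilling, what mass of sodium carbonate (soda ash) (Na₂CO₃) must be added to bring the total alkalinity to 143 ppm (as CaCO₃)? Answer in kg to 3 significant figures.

Volume: 1660 m³ = 1,660,000 L.
After draining 39% and refilling: 168 × 0.61 + 32 × 0.39 = 114.96 ppm.
Deficit to target: 143 − 114.96 = 28.04 mg/L.
As CaCO₃: 28.04 mg/L × 1,660,000 L = 46,550 g; ÷ 50 g/eq ÷ 2 = 465.5 mol Na₂CO₃.
Mass: 465.5 × 106 = 49,340 g.

49.3 kg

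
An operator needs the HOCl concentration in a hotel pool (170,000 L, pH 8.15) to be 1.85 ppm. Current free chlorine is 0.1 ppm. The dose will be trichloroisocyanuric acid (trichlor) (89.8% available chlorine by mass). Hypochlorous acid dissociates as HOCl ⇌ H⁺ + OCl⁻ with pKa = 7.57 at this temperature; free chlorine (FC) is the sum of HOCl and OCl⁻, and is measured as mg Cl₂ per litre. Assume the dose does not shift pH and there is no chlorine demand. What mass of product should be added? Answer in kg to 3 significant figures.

[OCl⁻]/[HOCl] = 10^(pH − pKa) = 10^(8.15 − 7.57) = 3.802; fraction as HOCl = 1/(1 + 3.802) = 0.2083.
Free chlorine required for 1.85 ppm HOCl: 1.85 / 0.2083 = 8.884 ppm.
FC to add: 8.884 − 0.1 = 8.784 mg/L as Cl₂.
Cl₂ equivalent: 8.784 mg/L × 170,000 L = 1493 g.
Product at 89.8% available Cl: 1493 / 0.898 = 1663 g.

1.66 kg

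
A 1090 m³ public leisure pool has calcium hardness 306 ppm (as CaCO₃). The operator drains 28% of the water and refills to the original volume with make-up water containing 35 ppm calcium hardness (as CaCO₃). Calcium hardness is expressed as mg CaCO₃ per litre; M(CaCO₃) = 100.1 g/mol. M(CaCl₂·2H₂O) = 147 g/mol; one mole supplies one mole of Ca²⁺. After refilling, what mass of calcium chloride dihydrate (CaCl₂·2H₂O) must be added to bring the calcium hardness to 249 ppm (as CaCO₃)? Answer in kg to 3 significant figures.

Volume: 1090 m³ = 1,090,000 L.
After draining 28% and refilling: 306 × 0.72 + 35 × 0.28 = 230.12 ppm.
Deficit to target: 249 − 230.12 = 18.88 mg/L.
As CaCO₃: 18.88 mg/L × 1,090,000 L = 20,580 g; ÷ 100.1 = 205.6 mol Ca²⁺.
Mass: 205.6 × 147 = 30,220 g.

30.2 kg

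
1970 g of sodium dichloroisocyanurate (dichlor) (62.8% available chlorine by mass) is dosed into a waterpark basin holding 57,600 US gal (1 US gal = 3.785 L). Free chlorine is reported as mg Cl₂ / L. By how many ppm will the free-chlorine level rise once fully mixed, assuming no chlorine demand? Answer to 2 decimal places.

Volume: 57,600 US gal × 3.785 L/gal = 218,016 L.
Available chlorine delivered: 1970 g × 0.628 = 1237 g as Cl₂.
Concentration rise: 1237 g / 218,016 L = 5.675 mg/L = 5.67 ppm.

5.67 ppm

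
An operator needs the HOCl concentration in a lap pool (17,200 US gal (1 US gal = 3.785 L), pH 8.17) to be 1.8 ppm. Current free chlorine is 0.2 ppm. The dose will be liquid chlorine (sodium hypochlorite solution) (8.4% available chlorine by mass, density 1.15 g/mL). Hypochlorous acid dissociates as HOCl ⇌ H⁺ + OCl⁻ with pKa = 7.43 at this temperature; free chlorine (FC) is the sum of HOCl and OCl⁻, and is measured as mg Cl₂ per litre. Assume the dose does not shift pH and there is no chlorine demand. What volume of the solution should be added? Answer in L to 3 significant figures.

Volume: 17,200 US gal × 3.785 L/gal = 65,102 L.
[OCl⁻]/[HOCl] = 10^(pH − pKa) = 10^(8.17 − 7.43) = 5.495; fraction as HOCl = 1/(1 + 5.495) = 0.154.
Free chlorine required for 1.8 ppm HOCl: 1.8 / 0.154 = 11.69 ppm.
FC to add: 11.69 − 0.2 = 11.49 mg/L as Cl₂.
Cl₂ equivalent: 11.49 mg/L × 65,102 L = 748.1 g.
Product at 8.4% available Cl: 748.1 / 0.084 = 8906 g.
Volume: 8906 g ÷ 1.15 g/mL = 7745 mL.

7.74 L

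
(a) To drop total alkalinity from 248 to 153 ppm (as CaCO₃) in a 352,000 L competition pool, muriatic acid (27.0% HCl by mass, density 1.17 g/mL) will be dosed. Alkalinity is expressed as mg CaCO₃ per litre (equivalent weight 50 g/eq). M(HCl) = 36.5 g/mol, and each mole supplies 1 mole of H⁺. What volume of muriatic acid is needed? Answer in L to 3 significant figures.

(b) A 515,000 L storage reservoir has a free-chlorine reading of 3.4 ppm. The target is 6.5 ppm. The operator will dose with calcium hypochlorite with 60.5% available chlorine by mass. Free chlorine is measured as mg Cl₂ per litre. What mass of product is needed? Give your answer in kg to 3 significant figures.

(a) 77.3 L; (b) 2.64 kg

(a) Alkalinity to neutralize: (248 − 153) = 95 mg/L as CaCO₃ × 352,000 L = 33,440 g as CaCO₃.
(a) Equivalents of H⁺ required: 33,440 ÷ 50 g/eq = 668.8 eq = 668.8 mol HCl.
(a) Mass of HCl: 668.8 × 36.5 = 24,410 g.
(a) Mass of 27.0% solution: 24,410 / 0.27 = 90,410 g.
(a) Volume: 90,410 g ÷ 1.17 g/mL = 77,280 mL.

(b) Chlorine deficit: 6.5 − 3.4 = 3.1 ppm = 3.1 mg/L as Cl₂.
(b) Cl₂ equivalent needed: 3.1 mg/L × 515,000 L = 1,596,000 mg = 1596 g.
(b) Product at 60.5% available chlorine: 1596 / 0.605 = 2639 g.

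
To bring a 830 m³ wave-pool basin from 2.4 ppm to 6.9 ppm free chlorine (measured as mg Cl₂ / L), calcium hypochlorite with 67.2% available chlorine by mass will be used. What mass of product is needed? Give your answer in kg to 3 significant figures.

Volume: 830 m³ = 830,000 L.
Chlorine deficit: 6.9 − 2.4 = 4.5 ppm = 4.5 mg/L as Cl₂.
Cl₂ equivalent needed: 4.5 mg/L × 830,000 L = 3,735,000 mg = 3735 g.
Product at 67.2% available chlorine: 3735 / 0.672 = 5558 g.

5.56 kg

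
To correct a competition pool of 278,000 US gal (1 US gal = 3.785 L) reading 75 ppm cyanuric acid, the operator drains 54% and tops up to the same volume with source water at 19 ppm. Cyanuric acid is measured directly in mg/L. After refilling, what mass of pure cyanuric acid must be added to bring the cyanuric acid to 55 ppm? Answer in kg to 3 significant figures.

10.8 kg

Volume: 278,000 US gal × 3.785 L/gal = 1,052,230 L.
After draining 54% and refilling: 75 × 0.46 + 19 × 0.54 = 44.76 ppm.
Deficit to target: 55 − 44.76 = 10.24 mg/L.
Mass: 10.24 mg/L × 1,052,230 L = 10,770 g cyanuric acid.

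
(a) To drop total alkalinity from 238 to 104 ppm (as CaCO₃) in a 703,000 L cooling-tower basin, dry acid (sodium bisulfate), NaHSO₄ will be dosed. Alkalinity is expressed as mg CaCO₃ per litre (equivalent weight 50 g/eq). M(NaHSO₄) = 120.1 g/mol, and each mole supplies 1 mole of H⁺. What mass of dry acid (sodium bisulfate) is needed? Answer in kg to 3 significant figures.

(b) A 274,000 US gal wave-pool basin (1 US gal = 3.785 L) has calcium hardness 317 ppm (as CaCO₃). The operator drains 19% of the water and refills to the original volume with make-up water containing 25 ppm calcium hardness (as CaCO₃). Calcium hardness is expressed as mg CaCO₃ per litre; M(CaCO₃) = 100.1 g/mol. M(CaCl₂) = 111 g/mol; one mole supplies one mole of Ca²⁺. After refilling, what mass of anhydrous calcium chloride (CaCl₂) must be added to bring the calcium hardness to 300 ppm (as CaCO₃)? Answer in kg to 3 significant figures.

(a) Alkalinity to neutralize: (238 − 104) = 134 mg/L as CaCO₃ × 703,000 L = 94,200 g as CaCO₃.
(a) Equivalents of H⁺ required: 94,200 ÷ 50 g/eq = 1884 eq = 1884 mol NaHSO₄.
(a) Mass of NaHSO₄: 1884 × 120.1 = 226,300 g.

(b) Volume: 274,000 US gal × 3.785 L/gal = 1,037,090 L.
(b) After draining 19% and refilling: 317 × 0.81 + 25 × 0.19 = 261.52 ppm.
(b) Deficit to target: 300 − 261.52 = 38.48 mg/L.
(b) As CaCO₃: 38.48 mg/L × 1,037,090 L = 39,910 g; ÷ 100.1 = 398.7 mol Ca²⁺.
(b) Mass: 398.7 × 111 = 44,250 g.

(a) 226 kg; (b) 44.3 kg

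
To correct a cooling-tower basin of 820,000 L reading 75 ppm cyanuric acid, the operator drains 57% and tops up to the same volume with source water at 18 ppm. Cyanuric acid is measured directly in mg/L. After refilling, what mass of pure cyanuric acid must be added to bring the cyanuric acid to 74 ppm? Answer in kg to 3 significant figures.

After draining 57% and refilling: 75 × 0.43 + 18 × 0.57 = 42.51 ppm.
Deficit to target: 74 − 42.51 = 31.49 mg/L.
Mass: 31.49 mg/L × 820,000 L = 25,820 g cyanuric acid.

25.8 kg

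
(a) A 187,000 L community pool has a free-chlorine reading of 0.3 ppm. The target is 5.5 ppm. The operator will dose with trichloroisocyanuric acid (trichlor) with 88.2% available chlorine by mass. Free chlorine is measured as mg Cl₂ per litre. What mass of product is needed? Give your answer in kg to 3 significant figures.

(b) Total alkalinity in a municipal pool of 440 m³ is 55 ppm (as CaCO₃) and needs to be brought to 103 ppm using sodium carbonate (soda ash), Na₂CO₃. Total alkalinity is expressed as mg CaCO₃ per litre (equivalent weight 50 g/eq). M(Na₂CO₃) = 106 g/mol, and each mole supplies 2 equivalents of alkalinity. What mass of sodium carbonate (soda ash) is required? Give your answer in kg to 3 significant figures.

(a) 1.10 kg; (b) 22.4 kg

(a) Chlorine deficit: 5.5 − 0.3 = 5.2 ppm = 5.2 mg/L as Cl₂.
(a) Cl₂ equivalent needed: 5.2 mg/L × 187,000 L = 972,400 mg = 972.4 g.
(a) Product at 88.2% available chlorine: 972.4 / 0.882 = 1102 g.

(b) Volume: 440 m³ = 440,000 L.
(b) Alkalinity to add: (103 − 55) = 48 mg/L as CaCO₃ × 440,000 L = 21,120 g as CaCO₃.
(b) Equivalents: 21,120 g ÷ 50 g/eq = 422.4 eq.
(b) Each mole of Na₂CO₃ supplies 2 eq, so 422.4 / 2 = 211.2 mol.
(b) Mass: 211.2 mol × 106 g/mol = 22,390 g.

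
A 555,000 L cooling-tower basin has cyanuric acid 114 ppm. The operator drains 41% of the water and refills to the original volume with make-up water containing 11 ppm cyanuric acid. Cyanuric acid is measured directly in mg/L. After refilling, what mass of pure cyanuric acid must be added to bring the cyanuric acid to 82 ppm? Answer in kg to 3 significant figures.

After draining 41% and refilling: 114 × 0.59 + 11 × 0.41 = 71.77 ppm.
Deficit to target: 82 − 71.77 = 10.23 mg/L.
Mass: 10.23 mg/L × 555,000 L = 5678 g cyanuric acid.

5.68 kg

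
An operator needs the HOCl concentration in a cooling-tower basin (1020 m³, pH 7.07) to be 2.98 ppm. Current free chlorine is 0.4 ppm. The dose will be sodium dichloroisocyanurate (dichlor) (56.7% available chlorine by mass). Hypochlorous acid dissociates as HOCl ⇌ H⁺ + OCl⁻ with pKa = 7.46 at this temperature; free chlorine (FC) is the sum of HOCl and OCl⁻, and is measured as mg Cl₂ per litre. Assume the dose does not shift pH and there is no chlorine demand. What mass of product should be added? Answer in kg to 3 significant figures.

6.83 kg

Volume: 1020 m³ = 1,020,000 L.
[OCl⁻]/[HOCl] = 10^(pH − pKa) = 10^(7.07 − 7.46) = 0.4074; fraction as HOCl = 1/(1 + 0.4074) = 0.7105.
Free chlorine required for 2.98 ppm HOCl: 2.98 / 0.7105 = 4.194 ppm.
FC to add: 4.194 − 0.4 = 3.794 mg/L as Cl₂.
Cl₂ equivalent: 3.794 mg/L × 1,020,000 L = 3870 g.
Product at 56.7% available Cl: 3870 / 0.567 = 6825 g.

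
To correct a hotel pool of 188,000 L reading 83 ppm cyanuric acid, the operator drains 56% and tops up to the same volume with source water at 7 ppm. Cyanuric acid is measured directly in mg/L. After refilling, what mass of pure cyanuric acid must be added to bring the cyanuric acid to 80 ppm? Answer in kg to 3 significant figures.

7.44 kg

After draining 56% and refilling: 83 × 0.44 + 7 × 0.56 = 40.44 ppm.
Deficit to target: 80 − 40.44 = 39.56 mg/L.
Mass: 39.56 mg/L × 188,000 L = 7437 g cyanuric acid.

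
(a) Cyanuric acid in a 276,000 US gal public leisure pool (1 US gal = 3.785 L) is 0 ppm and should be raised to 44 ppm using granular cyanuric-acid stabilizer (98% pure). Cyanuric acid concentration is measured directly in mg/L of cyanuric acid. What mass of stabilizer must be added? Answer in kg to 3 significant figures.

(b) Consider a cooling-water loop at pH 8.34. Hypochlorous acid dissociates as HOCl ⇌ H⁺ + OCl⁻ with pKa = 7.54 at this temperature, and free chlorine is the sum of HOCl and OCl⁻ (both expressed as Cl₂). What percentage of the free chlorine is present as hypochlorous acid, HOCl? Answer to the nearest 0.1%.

(a) Volume: 276,000 US gal × 3.785 L/gal = 1,044,660 L.
(a) CYA to add: (44 − 0) = 44 mg/L × 1,044,660 L = 45,970 g cyanuric acid.
(a) At 98% purity: 45,970 / 0.98 = 46,900 g product.

(b) [OCl⁻]/[HOCl] = 10^(pH − pKa) = 10^(8.34 − 7.54) = 10^0.80 = 6.31.
(b) Fraction as HOCl = 1 / (1 + 6.31) = 0.1368.

(a) 46.9 kg; (b) 13.7%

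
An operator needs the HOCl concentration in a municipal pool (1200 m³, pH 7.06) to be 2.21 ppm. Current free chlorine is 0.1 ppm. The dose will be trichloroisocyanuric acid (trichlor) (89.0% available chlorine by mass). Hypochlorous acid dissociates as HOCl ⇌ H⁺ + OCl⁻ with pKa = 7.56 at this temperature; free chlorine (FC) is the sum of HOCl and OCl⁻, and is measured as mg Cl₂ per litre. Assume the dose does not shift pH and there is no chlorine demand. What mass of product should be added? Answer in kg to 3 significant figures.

3.79 kg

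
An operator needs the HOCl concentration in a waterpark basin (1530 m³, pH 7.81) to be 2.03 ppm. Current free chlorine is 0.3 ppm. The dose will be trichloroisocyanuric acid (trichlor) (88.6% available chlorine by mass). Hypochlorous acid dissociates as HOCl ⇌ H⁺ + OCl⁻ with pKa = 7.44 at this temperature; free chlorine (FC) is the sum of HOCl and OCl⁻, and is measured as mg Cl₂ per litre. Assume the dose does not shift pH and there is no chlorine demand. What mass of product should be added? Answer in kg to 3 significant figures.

11.2 kg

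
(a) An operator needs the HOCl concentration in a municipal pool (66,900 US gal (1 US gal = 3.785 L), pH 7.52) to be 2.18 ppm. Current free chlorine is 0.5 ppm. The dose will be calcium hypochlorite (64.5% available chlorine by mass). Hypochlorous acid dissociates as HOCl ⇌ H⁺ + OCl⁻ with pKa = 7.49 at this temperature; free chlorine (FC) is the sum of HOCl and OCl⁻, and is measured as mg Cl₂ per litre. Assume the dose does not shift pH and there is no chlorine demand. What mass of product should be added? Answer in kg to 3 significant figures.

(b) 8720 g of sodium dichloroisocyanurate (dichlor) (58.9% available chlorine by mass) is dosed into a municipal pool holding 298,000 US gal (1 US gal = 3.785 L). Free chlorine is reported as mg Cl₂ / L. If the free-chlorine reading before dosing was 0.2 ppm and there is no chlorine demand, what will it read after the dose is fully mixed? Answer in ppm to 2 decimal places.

(a) 1.58 kg; (b) 4.75 ppm

(a) Volume: 66,900 US gal × 3.785 L/gal = 253,216 L.
(a) [OCl⁻]/[HOCl] = 10^(pH − pKa) = 10^(7.52 − 7.49) = 1.072; fraction as HOCl = 1/(1 + 1.072) = 0.4827.
(a) Free chlorine required for 2.18 ppm HOCl: 2.18 / 0.4827 = 4.516 ppm.
(a) FC to add: 4.516 − 0.5 = 4.016 mg/L as Cl₂.
(a) Cl₂ equivalent: 4.016 mg/L × 253,216 L = 1017 g.
(a) Product at 64.5% available Cl: 1017 / 0.645 = 1577 g.

(b) Volume: 298,000 US gal × 3.785 L/gal = 1,127,930 L.
(b) Available chlorine delivered: 8720 g × 0.589 = 5136 g as Cl₂.
(b) Concentration rise: 5136 g / 1,127,930 L = 4.554 mg/L = 4.55 ppm.
(b) Final FC: 0.2 + 4.55 = 4.75 ppm.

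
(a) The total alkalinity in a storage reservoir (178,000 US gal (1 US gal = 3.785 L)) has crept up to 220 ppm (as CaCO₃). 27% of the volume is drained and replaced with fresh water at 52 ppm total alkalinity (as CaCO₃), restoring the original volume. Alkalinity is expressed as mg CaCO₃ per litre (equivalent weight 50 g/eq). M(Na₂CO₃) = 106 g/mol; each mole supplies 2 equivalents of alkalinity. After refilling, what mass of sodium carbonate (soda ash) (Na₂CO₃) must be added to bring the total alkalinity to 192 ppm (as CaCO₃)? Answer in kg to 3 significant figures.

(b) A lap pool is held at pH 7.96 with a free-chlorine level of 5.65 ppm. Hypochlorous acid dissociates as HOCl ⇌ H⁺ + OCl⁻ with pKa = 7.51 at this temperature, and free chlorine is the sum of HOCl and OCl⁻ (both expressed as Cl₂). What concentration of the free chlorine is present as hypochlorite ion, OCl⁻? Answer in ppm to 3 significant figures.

(a) Volume: 178,000 US gal × 3.785 L/gal = 673,730 L.
(a) After draining 27% and refilling: 220 × 0.73 + 52 × 0.27 = 174.64 ppm.
(a) Deficit to target: 192 − 174.64 = 17.36 mg/L.
(a) As CaCO₃: 17.36 mg/L × 673,730 L = 11,700 g; ÷ 50 g/eq ÷ 2 = 117 mol Na₂CO₃.
(a) Mass: 117 × 106 = 12,400 g.

(b) [OCl⁻]/[HOCl] = 10^(pH − pKa) = 10^(7.96 − 7.51) = 10^0.45 = 2.818.
(b) Fraction as HOCl = 1 / (1 + 2.818) = 0.2619.
(b) OCl⁻ = (1 − 0.2619) × 5.65 ppm = 4.17 ppm.

(a) 12.4 kg; (b) 4.17 ppm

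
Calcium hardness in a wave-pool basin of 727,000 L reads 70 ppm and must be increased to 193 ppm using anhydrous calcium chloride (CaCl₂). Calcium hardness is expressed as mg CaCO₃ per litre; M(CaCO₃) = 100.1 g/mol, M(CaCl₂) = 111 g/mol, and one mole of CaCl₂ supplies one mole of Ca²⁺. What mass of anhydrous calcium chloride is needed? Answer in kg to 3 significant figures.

99.2 kg

Hardness to add: (193 − 70) = 123 mg/L as CaCO₃ × 727,000 L = 89,420 g as CaCO₃.
Moles of Ca²⁺ (1 mol Ca²⁺ ≡ 1 mol CaCO₃): 89,420 / 100.1 g/mol = 893.3 mol.
Mass of CaCl₂: 893.3 × 111 = 99,160 g.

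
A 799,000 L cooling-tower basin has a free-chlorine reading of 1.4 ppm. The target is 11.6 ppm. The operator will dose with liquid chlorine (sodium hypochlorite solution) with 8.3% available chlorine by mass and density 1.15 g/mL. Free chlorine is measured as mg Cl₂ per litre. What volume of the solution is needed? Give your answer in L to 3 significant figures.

85.4 L

Chlorine deficit: 11.6 − 1.4 = 10.2 ppm = 10.2 mg/L as Cl₂.
Cl₂ equivalent needed: 10.2 mg/L × 799,000 L = 8,150,000 mg = 8150 g.
Product at 8.3% available chlorine: 8150 / 0.083 = 98,190 g.
Volume at density 1.15 g/mL: 98,190 g ÷ 1.15 g/mL = 85,380 mL.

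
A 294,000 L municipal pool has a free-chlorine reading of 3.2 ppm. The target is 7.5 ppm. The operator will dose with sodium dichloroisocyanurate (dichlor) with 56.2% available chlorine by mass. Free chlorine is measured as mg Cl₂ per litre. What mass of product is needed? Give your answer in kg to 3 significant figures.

Chlorine deficit: 7.5 − 3.2 = 4.3 ppm = 4.3 mg/L as Cl₂.
Cl₂ equivalent needed: 4.3 mg/L × 294,000 L = 1,264,000 mg = 1264 g.
Product at 56.2% available chlorine: 1264 / 0.562 = 2249 g.

2.25 kg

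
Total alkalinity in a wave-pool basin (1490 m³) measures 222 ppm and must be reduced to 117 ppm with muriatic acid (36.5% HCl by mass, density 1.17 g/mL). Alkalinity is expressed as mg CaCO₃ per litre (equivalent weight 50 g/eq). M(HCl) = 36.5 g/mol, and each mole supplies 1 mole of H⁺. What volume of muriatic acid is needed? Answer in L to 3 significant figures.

267 L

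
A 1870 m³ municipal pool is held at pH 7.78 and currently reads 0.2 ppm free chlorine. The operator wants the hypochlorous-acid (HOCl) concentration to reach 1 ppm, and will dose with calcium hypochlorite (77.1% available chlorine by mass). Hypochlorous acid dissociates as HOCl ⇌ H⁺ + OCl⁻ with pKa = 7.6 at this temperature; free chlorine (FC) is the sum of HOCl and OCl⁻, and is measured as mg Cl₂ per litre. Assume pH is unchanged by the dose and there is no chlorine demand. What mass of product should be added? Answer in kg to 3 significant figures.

5.61 kg

Volume: 1870 m³ = 1,870,000 L.
[OCl⁻]/[HOCl] = 10^(pH − pKa) = 10^(7.78 − 7.6) = 1.514; fraction as HOCl = 1/(1 + 1.514) = 0.3978.
Free chlorine required for 1 ppm HOCl: 1 / 0.3978 = 2.514 ppm.
FC to add: 2.514 − 0.2 = 2.314 mg/L as Cl₂.
Cl₂ equivalent: 2.314 mg/L × 1,870,000 L = 4326 g.
Product at 77.1% available Cl: 4326 / 0.771 = 5611 g.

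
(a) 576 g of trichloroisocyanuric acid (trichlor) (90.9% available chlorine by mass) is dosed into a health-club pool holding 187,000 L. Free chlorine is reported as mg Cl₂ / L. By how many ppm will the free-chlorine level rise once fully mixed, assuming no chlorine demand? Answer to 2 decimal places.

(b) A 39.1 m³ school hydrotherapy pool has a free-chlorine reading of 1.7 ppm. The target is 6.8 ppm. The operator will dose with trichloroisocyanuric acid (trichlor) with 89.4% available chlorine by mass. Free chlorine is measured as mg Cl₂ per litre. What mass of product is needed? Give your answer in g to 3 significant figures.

(a) Available chlorine delivered: 576 g × 0.909 = 523.6 g as Cl₂.
(a) Concentration rise: 523.6 g / 187,000 L = 2.8 mg/L = 2.80 ppm.

(b) Volume: 39.1 m³ = 39,100 L.
(b) Chlorine deficit: 6.8 − 1.7 = 5.1 ppm = 5.1 mg/L as Cl₂.
(b) Cl₂ equivalent needed: 5.1 mg/L × 39,100 L = 199,400 mg = 199.4 g.
(b) Product at 89.4% available chlorine: 199.4 / 0.894 = 223.1 g.

(a) 2.80 ppm; (b) 223 g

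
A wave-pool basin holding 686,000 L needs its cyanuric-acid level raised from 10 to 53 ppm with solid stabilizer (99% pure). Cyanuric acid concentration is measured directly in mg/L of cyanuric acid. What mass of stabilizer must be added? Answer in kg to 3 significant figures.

29.8 kg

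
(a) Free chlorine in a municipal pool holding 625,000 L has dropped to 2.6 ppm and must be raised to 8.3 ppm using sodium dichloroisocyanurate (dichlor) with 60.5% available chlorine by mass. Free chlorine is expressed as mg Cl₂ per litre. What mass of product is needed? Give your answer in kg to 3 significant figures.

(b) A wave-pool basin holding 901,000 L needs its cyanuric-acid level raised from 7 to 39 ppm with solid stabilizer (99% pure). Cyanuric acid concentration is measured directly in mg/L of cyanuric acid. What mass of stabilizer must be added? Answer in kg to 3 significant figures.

(a) 5.89 kg; (b) 29.1 kg

(a) Chlorine deficit: 8.3 − 2.6 = 5.7 ppm = 5.7 mg/L as Cl₂.
(a) Cl₂ equivalent needed: 5.7 mg/L × 625,000 L = 3,562,000 mg = 3562 g.
(a) Product at 60.5% available chlorine: 3562 / 0.605 = 5888 g.

(b) CYA to add: (39 − 7) = 32 mg/L × 901,000 L = 28,830 g cyanuric acid.
(b) At 99% purity: 28,830 / 0.99 = 29,120 g product.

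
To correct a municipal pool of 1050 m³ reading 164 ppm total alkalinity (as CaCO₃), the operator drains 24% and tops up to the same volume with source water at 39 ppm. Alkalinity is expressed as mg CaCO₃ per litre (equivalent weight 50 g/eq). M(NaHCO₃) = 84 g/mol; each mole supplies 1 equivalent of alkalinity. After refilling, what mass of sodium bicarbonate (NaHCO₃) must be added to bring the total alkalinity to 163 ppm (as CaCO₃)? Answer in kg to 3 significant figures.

51.2 kg

Volume: 1050 m³ = 1,050,000 L.
After draining 24% and refilling: 164 × 0.76 + 39 × 0.24 = 134 ppm.
Deficit to target: 163 − 134 = 29 mg/L.
As CaCO₃: 29 mg/L × 1,050,000 L = 30,450 g; ÷ 50 g/eq ÷ 1 = 609 mol NaHCO₃.
Mass: 609 × 84 = 51,160 g.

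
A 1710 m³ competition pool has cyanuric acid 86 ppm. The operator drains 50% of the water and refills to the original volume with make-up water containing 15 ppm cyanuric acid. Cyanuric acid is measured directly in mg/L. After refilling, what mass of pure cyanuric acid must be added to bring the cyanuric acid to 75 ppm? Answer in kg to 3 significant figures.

41.9 kg

Volume: 1710 m³ = 1,710,000 L.
After draining 50% and refilling: 86 × 0.50 + 15 × 0.50 = 50.5 ppm.
Deficit to target: 75 − 50.5 = 24.5 mg/L.
Mass: 24.5 mg/L × 1,710,000 L = 41,900 g cyanuric acid.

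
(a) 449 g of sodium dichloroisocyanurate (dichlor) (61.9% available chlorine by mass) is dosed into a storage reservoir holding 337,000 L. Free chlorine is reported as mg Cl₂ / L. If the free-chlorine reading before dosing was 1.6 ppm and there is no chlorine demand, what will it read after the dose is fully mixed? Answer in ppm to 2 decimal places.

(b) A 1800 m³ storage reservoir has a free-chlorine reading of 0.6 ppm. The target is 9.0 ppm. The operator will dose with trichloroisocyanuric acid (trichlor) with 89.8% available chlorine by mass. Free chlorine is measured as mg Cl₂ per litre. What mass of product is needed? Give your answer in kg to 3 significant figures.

(a) Available chlorine delivered: 449 g × 0.619 = 277.9 g as Cl₂.
(a) Concentration rise: 277.9 g / 337,000 L = 0.8247 mg/L = 0.82 ppm.
(a) Final FC: 1.6 + 0.82 = 2.42 ppm.

(b) Volume: 1800 m³ = 1,800,000 L.
(b) Chlorine deficit: 9.0 − 0.6 = 8.4 ppm = 8.4 mg/L as Cl₂.
(b) Cl₂ equivalent needed: 8.4 mg/L × 1,800,000 L = 15,120,000 mg = 15,120 g.
(b) Product at 89.8% available chlorine: 15,120 / 0.898 = 16,840 g.

(a) 2.42 ppm; (b) 16.8 kg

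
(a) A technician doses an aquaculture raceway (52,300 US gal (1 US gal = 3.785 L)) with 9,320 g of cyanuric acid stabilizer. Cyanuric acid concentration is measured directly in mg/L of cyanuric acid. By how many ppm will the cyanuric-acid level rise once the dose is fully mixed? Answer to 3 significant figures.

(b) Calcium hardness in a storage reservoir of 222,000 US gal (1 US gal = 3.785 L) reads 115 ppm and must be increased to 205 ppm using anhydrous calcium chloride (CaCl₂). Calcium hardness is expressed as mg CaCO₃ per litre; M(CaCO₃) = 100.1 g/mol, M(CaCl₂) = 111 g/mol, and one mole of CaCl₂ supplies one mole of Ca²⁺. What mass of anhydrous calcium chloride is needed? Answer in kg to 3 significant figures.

(a) 47.1 ppm; (b) 83.9 kg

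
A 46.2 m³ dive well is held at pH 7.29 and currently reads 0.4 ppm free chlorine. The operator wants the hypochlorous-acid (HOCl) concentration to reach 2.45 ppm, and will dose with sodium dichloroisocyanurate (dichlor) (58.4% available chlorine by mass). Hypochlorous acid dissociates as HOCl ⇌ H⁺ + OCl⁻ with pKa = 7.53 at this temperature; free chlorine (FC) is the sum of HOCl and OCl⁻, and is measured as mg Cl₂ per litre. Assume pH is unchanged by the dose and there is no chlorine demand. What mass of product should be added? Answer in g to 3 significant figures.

274 g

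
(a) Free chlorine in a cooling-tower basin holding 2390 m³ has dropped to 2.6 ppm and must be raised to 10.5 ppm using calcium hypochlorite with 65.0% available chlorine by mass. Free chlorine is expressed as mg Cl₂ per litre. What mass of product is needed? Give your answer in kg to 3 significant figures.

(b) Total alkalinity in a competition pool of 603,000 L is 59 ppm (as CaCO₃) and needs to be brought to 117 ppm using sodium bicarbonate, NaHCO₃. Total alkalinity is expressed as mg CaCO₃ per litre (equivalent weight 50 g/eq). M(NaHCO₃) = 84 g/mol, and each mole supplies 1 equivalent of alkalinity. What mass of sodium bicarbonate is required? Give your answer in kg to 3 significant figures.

(a) 29.0 kg; (b) 58.8 kg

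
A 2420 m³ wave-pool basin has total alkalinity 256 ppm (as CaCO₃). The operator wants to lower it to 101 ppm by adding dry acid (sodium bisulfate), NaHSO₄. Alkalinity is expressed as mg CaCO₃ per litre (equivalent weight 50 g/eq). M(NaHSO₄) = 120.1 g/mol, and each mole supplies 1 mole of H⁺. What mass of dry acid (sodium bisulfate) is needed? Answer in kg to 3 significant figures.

901 kg

Volume: 2420 m³ = 2,420,000 L.
Alkalinity to neutralize: (256 − 101) = 155 mg/L as CaCO₃ × 2,420,000 L = 375,100 g as CaCO₃.
Equivalents of H⁺ required: 375,100 ÷ 50 g/eq = 7502 eq = 7502 mol NaHSO₄.
Mass of NaHSO₄: 7502 × 120.1 = 901,000 g.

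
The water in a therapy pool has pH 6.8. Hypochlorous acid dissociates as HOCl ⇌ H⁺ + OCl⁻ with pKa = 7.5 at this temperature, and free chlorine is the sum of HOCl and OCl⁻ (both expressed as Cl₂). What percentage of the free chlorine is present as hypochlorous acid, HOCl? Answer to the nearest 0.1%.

83.4%

[OCl⁻]/[HOCl] = 10^(pH − pKa) = 10^(6.8 − 7.5) = 10^-0.70 = 0.1995.
Fraction as HOCl = 1 / (1 + 0.1995) = 0.8337.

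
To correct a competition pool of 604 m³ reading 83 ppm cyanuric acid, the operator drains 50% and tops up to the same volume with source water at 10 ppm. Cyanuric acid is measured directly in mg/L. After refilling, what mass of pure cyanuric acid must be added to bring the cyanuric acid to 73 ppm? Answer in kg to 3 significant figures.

16.0 kg

Volume: 604 m³ = 604,000 L.
After draining 50% and refilling: 83 × 0.50 + 10 × 0.50 = 46.5 ppm.
Deficit to target: 73 − 46.5 = 26.5 mg/L.
Mass: 26.5 mg/L × 604,000 L = 16,010 g cyanuric acid.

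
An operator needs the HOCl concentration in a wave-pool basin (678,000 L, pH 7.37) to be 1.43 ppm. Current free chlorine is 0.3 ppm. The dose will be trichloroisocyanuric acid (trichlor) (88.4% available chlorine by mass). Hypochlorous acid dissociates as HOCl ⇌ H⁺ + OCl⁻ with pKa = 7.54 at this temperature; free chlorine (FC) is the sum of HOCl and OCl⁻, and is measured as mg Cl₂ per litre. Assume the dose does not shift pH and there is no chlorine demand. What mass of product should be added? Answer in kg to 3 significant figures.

1.61 kg

[OCl⁻]/[HOCl] = 10^(pH − pKa) = 10^(7.37 − 7.54) = 0.6761; fraction as HOCl = 1/(1 + 0.6761) = 0.5966.
Free chlorine required for 1.43 ppm HOCl: 1.43 / 0.5966 = 2.397 ppm.
FC to add: 2.397 − 0.3 = 2.097 mg/L as Cl₂.
Cl₂ equivalent: 2.097 mg/L × 678,000 L = 1422 g.
Product at 88.4% available Cl: 1422 / 0.884 = 1608 g.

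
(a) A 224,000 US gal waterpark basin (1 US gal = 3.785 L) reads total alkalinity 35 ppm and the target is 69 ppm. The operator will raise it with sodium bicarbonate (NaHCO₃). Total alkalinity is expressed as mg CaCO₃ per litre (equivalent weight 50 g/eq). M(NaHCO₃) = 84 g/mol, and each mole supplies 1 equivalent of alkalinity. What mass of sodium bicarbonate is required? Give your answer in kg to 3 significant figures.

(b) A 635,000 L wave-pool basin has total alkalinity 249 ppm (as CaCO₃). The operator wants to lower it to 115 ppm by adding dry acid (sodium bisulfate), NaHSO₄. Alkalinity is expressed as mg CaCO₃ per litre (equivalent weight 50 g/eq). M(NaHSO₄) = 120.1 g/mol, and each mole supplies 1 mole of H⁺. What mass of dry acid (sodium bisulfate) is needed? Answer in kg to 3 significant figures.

(a) Volume: 224,000 US gal × 3.785 L/gal = 847,840 L.
(a) Alkalinity to add: (69 − 35) = 34 mg/L as CaCO₃ × 847,840 L = 28,830 g as CaCO₃.
(a) Equivalents: 28,830 g ÷ 50 g/eq = 576.5 eq.
(a) NaHCO₃ supplies 1 eq per mole → 576.5 mol.
(a) Mass: 576.5 mol × 84 g/mol = 48,430 g.

(b) Alkalinity to neutralize: (249 − 115) = 134 mg/L as CaCO₃ × 635,000 L = 85,090 g as CaCO₃.
(b) Equivalents of H⁺ required: 85,090 ÷ 50 g/eq = 1702 eq = 1702 mol NaHSO₄.
(b) Mass of NaHSO₄: 1702 × 120.1 = 204,400 g.

(a) 48.4 kg; (b) 204 kg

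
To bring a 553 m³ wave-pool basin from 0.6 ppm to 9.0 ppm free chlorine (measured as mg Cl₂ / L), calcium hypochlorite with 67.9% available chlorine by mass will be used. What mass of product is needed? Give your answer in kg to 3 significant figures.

Volume: 553 m³ = 553,000 L.
Chlorine deficit: 9.0 − 0.6 = 8.4 ppm = 8.4 mg/L as Cl₂.
Cl₂ equivalent needed: 8.4 mg/L × 553,000 L = 4,645,000 mg = 4645 g.
Product at 67.9% available chlorine: 4645 / 0.679 = 6841 g.

6.84 kg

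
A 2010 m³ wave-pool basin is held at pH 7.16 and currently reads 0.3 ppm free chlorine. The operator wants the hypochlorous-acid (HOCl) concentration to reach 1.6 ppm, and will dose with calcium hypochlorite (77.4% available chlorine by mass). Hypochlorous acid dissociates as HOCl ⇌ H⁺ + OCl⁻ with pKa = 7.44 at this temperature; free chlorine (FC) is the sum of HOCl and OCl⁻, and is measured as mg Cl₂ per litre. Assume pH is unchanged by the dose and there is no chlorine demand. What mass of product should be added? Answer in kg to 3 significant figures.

5.56 kg

Volume: 2010 m³ = 2,010,000 L.
[OCl⁻]/[HOCl] = 10^(pH − pKa) = 10^(7.16 − 7.44) = 0.5248; fraction as HOCl = 1/(1 + 0.5248) = 0.6558.
Free chlorine required for 1.6 ppm HOCl: 1.6 / 0.6558 = 2.44 ppm.
FC to add: 2.44 − 0.3 = 2.14 mg/L as Cl₂.
Cl₂ equivalent: 2.14 mg/L × 2,010,000 L = 4301 g.
Product at 77.4% available Cl: 4301 / 0.774 = 5557 g.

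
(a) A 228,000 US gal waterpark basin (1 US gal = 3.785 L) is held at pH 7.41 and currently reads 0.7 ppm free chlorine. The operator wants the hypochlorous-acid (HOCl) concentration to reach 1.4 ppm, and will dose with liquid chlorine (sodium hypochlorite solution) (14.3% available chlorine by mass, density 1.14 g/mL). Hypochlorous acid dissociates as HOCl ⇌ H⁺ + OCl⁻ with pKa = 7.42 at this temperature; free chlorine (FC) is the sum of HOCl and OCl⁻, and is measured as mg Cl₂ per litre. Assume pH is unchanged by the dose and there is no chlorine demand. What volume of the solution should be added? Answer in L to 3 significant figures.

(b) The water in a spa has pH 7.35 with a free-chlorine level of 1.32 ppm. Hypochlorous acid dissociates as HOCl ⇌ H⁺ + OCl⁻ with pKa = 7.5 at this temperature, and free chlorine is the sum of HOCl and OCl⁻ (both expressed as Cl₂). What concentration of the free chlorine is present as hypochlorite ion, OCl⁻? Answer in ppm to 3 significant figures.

(a) 10.9 L; (b) 0.547 ppm

(a) Volume: 228,000 US gal × 3.785 L/gal = 862,980 L.
(a) [OCl⁻]/[HOCl] = 10^(pH − pKa) = 10^(7.41 − 7.42) = 0.9772; fraction as HOCl = 1/(1 + 0.9772) = 0.5058.
(a) Free chlorine required for 1.4 ppm HOCl: 1.4 / 0.5058 = 2.768 ppm.
(a) FC to add: 2.768 − 0.7 = 2.068 mg/L as Cl₂.
(a) Cl₂ equivalent: 2.068 mg/L × 862,980 L = 1785 g.
(a) Product at 14.3% available Cl: 1785 / 0.143 = 12,480 g.
(a) Volume: 12,480 g ÷ 1.14 g/mL = 10,950 mL.

(b) [OCl⁻]/[HOCl] = 10^(pH − pKa) = 10^(7.35 − 7.5) = 10^-0.15 = 0.7079.
(b) Fraction as HOCl = 1 / (1 + 0.7079) = 0.5855.
(b) OCl⁻ = (1 − 0.5855) × 1.32 ppm = 0.5471 ppm.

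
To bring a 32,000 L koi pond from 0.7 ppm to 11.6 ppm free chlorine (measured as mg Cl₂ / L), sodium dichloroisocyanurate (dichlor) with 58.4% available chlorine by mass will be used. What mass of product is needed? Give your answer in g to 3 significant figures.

Chlorine deficit: 11.6 − 0.7 = 10.9 ppm = 10.9 mg/L as Cl₂.
Cl₂ equivalent needed: 10.9 mg/L × 32,000 L = 348,800 mg = 348.8 g.
Product at 58.4% available chlorine: 348.8 / 0.584 = 597.3 g.

597 g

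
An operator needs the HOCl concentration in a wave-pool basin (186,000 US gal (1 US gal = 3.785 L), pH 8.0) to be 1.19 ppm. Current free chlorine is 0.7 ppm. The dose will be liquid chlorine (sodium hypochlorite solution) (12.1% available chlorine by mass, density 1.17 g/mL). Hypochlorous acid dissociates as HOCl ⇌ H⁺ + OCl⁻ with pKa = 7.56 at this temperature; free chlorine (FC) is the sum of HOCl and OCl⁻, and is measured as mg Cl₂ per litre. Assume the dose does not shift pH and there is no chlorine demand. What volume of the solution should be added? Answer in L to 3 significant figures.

18.7 L

Volume: 186,000 US gal × 3.785 L/gal = 704,010 L.
[OCl⁻]/[HOCl] = 10^(pH − pKa) = 10^(8.0 − 7.56) = 2.754; fraction as HOCl = 1/(1 + 2.754) = 0.2664.
Free chlorine required for 1.19 ppm HOCl: 1.19 / 0.2664 = 4.468 ppm.
FC to add: 4.468 − 0.7 = 3.768 mg/L as Cl₂.
Cl₂ equivalent: 3.768 mg/L × 704,010 L = 2652 g.
Product at 12.1% available Cl: 2652 / 0.121 = 21,920 g.
Volume: 21,920 g ÷ 1.17 g/mL = 18,740 mL.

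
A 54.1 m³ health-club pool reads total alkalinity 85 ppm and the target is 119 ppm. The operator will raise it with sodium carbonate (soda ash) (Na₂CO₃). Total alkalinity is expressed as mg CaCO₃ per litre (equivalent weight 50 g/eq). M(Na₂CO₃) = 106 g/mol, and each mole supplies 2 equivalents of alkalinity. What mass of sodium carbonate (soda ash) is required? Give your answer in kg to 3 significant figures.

1.95 kg

Volume: 54.1 m³ = 54,100 L.
Alkalinity to add: (119 − 85) = 34 mg/L as CaCO₃ × 54,100 L = 1839 g as CaCO₃.
Equivalents: 1839 g ÷ 50 g/eq = 36.79 eq.
Each mole of Na₂CO₃ supplies 2 eq, so 36.79 / 2 = 18.39 mol.
Mass: 18.39 mol × 106 g/mol = 1950 g.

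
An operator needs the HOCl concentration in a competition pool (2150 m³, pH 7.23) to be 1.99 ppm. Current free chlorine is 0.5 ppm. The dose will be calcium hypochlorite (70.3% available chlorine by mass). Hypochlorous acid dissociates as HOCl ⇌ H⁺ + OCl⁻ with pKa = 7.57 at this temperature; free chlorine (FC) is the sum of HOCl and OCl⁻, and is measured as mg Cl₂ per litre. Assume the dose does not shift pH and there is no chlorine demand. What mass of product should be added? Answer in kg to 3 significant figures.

7.34 kg

Volume: 2150 m³ = 2,150,000 L.
[OCl⁻]/[HOCl] = 10^(pH − pKa) = 10^(7.23 − 7.57) = 0.4571; fraction as HOCl = 1/(1 + 0.4571) = 0.6863.
Free chlorine required for 1.99 ppm HOCl: 1.99 / 0.6863 = 2.9 ppm.
FC to add: 2.9 − 0.5 = 2.4 mg/L as Cl₂.
Cl₂ equivalent: 2.4 mg/L × 2,150,000 L = 5159 g.
Product at 70.3% available Cl: 5159 / 0.703 = 7339 g.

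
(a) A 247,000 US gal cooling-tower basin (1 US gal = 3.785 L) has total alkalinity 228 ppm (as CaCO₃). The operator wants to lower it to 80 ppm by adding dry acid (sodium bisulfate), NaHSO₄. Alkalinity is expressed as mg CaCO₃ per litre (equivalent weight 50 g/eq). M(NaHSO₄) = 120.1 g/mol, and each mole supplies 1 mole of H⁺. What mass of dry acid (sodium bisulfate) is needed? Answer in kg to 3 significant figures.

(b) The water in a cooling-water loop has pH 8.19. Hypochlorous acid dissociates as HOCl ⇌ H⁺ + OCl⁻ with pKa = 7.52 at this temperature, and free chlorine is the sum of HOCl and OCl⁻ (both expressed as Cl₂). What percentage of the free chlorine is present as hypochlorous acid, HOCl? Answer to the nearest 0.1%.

(a) Volume: 247,000 US gal × 3.785 L/gal = 934,895 L.
(a) Alkalinity to neutralize: (228 − 80) = 148 mg/L as CaCO₃ × 934,895 L = 138,400 g as CaCO₃.
(a) Equivalents of H⁺ required: 138,400 ÷ 50 g/eq = 2767 eq = 2767 mol NaHSO₄.
(a) Mass of NaHSO₄: 2767 × 120.1 = 332,400 g.

(b) [OCl⁻]/[HOCl] = 10^(pH − pKa) = 10^(8.19 − 7.52) = 10^0.67 = 4.677.
(b) Fraction as HOCl = 1 / (1 + 4.677) = 0.1761.

(a) 332 kg; (b) 17.6%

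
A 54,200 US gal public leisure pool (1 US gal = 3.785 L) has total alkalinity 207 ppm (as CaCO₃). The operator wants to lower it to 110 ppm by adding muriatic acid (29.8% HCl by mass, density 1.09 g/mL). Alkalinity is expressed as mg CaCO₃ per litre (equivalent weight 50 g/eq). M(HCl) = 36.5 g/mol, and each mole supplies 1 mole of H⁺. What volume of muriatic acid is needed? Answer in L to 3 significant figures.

Volume: 54,200 US gal × 3.785 L/gal = 205,147 L.
Alkalinity to neutralize: (207 − 110) = 97 mg/L as CaCO₃ × 205,147 L = 19,900 g as CaCO₃.
Equivalents of H⁺ required: 19,900 ÷ 50 g/eq = 398 eq = 398 mol HCl.
Mass of HCl: 398 × 36.5 = 14,530 g.
Mass of 29.8% solution: 14,530 / 0.298 = 48,750 g.
Volume: 48,750 g ÷ 1.09 g/mL = 44,720 mL.

44.7 L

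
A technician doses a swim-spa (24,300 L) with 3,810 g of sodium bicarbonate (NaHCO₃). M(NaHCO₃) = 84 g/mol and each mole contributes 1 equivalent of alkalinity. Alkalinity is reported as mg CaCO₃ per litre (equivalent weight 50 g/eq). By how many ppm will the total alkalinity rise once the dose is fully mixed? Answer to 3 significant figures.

93.3 ppm

Moles of NaHCO₃: 3,810 g ÷ 84 g/mol = 45.36 mol → 45.36 eq of alkalinity.
As CaCO₃: 45.36 eq × 50 g/eq = 2268 g.
Rise: 2268 g / 24,300 L × 1000 = 93.33 mg/L.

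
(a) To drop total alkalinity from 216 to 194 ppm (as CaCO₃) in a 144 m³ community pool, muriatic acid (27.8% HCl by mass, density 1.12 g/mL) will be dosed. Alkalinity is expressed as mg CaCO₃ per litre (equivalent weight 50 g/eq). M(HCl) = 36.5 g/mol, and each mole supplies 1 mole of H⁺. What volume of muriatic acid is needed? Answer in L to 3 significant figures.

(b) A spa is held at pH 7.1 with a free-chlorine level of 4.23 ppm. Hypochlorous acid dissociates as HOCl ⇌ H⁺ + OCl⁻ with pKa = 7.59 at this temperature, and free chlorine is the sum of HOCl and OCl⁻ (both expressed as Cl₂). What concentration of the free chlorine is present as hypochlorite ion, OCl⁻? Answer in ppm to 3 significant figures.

(a) 7.43 L; (b) 1.03 ppm

(a) Volume: 144 m³ = 144,000 L.
(a) Alkalinity to neutralize: (216 − 194) = 22 mg/L as CaCO₃ × 144,000 L = 3168 g as CaCO₃.
(a) Equivalents of H⁺ required: 3168 ÷ 50 g/eq = 63.36 eq = 63.36 mol HCl.
(a) Mass of HCl: 63.36 × 36.5 = 2313 g.
(a) Mass of 27.8% solution: 2313 / 0.278 = 8319 g.
(a) Volume: 8319 g ÷ 1.12 g/mL = 7428 mL.

(b) [OCl⁻]/[HOCl] = 10^(pH − pKa) = 10^(7.1 − 7.59) = 10^-0.49 = 0.3236.
(b) Fraction as HOCl = 1 / (1 + 0.3236) = 0.7555.
(b) OCl⁻ = (1 − 0.7555) × 4.23 ppm = 1.034 ppm.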